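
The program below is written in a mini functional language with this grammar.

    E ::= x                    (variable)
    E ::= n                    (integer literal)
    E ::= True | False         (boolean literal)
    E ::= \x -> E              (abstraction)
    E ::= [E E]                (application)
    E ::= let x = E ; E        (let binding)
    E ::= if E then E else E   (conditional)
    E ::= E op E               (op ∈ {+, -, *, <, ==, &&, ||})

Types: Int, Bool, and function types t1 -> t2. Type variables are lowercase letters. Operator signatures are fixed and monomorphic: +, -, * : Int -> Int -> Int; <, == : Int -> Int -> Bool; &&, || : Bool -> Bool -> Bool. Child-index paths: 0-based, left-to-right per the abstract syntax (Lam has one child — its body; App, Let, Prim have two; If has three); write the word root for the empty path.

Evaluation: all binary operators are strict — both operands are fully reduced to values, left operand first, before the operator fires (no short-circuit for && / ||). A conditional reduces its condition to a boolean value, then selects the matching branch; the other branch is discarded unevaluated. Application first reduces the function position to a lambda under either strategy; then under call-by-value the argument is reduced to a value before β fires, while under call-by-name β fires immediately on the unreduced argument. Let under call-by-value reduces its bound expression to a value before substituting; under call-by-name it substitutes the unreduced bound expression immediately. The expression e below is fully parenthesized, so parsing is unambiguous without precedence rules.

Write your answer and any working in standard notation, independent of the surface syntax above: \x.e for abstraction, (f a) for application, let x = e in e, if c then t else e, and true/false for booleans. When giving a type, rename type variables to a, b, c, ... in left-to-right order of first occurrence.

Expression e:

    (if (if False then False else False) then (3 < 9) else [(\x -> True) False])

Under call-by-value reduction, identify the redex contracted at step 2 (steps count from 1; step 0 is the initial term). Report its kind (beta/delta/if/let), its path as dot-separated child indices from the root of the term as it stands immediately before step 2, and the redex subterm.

Answer: if at root : (if false then (3 < 9) else ((\x.true) false))

Trace:
step 0: (if (if false then false else false) then (3 < 9) else ((\x.true) false))
step 1: [if@0] (if false then (3 < 9) else ((\x.true) false))
step 2: [if@root] ((\x.true) false)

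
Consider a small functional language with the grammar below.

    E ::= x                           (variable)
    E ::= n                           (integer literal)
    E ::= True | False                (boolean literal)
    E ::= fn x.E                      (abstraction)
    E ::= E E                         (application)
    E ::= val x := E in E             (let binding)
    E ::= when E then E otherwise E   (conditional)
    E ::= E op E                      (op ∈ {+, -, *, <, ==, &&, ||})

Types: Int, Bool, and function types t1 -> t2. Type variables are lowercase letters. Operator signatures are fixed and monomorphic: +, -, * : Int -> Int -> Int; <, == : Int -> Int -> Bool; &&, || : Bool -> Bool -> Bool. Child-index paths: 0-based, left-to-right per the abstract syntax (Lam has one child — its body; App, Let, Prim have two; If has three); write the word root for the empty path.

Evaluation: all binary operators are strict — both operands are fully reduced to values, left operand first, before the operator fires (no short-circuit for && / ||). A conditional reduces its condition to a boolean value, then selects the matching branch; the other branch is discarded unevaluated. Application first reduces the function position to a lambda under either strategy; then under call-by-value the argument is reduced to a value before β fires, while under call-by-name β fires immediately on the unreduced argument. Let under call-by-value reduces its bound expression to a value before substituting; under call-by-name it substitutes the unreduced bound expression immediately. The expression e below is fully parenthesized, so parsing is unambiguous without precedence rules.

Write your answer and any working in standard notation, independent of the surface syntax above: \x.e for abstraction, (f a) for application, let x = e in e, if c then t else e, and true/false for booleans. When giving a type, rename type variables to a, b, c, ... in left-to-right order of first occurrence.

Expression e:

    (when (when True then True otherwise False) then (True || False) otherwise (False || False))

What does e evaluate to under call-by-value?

Answer: true

Trace:
step 0: (if (if true then true else false) then (true || false) else (false || false))
step 1: [if@0] (if true then (true || false) else (false || false))
step 2: [if@root] (true || false)
step 3: [delta@root] true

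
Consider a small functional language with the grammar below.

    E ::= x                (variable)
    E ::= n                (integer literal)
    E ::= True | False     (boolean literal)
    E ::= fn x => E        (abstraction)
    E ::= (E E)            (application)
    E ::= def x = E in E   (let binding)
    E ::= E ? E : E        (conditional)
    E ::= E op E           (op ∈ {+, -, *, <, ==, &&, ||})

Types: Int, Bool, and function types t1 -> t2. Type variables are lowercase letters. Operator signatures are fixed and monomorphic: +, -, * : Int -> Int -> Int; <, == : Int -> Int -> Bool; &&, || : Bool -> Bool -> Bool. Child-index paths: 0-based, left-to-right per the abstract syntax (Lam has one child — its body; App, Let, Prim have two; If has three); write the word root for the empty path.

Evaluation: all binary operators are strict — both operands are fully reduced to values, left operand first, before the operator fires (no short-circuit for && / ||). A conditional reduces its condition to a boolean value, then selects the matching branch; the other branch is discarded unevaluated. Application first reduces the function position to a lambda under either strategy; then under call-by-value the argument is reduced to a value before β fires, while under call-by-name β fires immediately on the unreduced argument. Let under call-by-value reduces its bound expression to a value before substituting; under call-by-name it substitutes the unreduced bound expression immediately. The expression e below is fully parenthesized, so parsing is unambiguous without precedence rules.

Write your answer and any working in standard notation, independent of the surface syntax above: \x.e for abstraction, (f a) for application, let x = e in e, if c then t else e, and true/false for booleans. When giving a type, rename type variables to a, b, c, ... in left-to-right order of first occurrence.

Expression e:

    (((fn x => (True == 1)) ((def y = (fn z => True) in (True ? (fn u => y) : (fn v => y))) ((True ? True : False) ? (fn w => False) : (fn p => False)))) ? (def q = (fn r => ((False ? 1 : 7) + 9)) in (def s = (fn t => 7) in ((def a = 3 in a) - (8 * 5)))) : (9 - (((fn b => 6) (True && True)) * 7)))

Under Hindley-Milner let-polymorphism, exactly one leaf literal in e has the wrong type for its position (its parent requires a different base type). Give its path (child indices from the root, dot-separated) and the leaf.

Answer: 0.0.0.0 : true

Derivation:
  unify Bool ~ Int
  FAIL: mismatch Bool ~ Int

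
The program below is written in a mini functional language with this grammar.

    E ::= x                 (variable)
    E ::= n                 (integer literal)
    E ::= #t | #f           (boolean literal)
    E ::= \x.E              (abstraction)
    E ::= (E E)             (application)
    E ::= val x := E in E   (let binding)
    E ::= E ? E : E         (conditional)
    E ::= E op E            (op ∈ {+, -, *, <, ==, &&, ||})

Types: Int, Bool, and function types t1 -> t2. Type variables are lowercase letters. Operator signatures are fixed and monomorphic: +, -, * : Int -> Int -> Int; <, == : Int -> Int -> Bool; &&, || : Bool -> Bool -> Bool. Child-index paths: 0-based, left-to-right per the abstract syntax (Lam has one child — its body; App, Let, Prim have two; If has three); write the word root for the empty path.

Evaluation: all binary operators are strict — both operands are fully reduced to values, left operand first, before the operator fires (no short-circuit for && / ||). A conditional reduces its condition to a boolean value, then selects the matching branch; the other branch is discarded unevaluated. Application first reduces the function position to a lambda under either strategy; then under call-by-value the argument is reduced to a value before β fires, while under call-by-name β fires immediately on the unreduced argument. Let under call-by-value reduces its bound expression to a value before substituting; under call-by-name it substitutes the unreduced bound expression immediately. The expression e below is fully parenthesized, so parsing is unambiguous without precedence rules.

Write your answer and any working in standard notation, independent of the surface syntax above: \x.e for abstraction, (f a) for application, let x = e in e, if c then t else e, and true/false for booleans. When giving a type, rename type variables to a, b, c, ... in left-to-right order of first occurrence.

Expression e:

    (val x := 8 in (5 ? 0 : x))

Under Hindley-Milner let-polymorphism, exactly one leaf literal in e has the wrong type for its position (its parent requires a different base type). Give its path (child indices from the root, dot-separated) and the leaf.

Trace:
let x : Int
  unify Int ~ Bool
  FAIL: mismatch Int ~ Bool

Answer: 1.0 : 5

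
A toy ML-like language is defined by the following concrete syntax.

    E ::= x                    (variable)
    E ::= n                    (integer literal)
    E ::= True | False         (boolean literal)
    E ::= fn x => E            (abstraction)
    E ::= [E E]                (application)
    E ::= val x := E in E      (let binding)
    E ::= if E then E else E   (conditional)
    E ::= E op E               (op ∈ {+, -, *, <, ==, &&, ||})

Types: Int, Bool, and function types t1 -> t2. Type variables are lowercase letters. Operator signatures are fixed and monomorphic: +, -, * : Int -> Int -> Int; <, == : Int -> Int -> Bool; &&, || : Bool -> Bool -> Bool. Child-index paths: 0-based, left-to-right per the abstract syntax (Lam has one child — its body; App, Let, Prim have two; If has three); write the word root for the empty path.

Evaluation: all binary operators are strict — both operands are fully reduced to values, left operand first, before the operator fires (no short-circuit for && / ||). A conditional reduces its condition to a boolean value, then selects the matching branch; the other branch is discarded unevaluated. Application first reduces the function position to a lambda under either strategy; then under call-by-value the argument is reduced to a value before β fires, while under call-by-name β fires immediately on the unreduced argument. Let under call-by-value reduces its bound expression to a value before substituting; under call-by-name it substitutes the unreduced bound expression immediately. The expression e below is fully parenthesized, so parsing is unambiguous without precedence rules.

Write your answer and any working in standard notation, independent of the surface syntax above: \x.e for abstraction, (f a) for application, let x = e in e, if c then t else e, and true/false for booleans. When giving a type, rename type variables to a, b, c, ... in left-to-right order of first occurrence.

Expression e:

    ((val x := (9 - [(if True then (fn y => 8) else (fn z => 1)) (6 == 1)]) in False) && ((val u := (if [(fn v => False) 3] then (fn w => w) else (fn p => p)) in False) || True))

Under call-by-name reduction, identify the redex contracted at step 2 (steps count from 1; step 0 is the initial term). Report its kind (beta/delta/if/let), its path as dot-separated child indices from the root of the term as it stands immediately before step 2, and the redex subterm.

Trace:
step 0: ((let x = (9 - ((if true then (\y.8) else (\z.1)) (6 == 1))) in false) && ((let u = (if ((\v.false) 3) then (\w.w) else (\p.p)) in false) || true))
step 1: [let@0] (false && ((let u = (if ((\v.false) 3) then (\w.w) else (\p.p)) in false) || true))
step 2: [let@1.0] (false && (false || true))

Answer: let at 1.0 : (let u = (if ((\v.false) 3) then (\w.w) else (\p.p)) in false)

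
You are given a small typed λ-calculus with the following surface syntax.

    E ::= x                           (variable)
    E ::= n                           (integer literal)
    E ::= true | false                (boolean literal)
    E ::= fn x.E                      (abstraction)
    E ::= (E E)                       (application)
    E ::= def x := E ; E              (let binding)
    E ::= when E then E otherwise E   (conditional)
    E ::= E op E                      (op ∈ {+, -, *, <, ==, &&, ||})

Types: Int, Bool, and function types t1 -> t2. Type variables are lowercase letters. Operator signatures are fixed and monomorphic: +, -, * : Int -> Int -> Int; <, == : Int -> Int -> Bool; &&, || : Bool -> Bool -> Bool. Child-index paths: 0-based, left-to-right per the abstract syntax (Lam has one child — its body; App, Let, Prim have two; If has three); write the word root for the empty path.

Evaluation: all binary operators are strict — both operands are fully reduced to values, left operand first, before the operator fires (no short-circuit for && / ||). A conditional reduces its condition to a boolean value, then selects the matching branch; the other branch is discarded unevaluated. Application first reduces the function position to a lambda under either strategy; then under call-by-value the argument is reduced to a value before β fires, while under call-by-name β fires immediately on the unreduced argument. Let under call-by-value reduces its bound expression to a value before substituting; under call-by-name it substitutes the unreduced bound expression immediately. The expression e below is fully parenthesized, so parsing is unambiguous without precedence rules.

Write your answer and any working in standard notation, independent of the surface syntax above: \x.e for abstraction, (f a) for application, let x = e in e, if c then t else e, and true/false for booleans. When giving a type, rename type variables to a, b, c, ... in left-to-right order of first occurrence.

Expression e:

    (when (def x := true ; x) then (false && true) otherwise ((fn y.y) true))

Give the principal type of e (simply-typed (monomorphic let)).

Answer: Bool

Working:
let x : Bool
x : Bool
  unify Bool ~ Bool
  unify Bool ~ Bool
  unify Bool ~ Bool
y : a
\y._ : a -> a
  unify a -> a ~ Bool -> b
  unify a ~ Bool
  unify Bool ~ b
_ _ : Bool
  unify Bool ~ Bool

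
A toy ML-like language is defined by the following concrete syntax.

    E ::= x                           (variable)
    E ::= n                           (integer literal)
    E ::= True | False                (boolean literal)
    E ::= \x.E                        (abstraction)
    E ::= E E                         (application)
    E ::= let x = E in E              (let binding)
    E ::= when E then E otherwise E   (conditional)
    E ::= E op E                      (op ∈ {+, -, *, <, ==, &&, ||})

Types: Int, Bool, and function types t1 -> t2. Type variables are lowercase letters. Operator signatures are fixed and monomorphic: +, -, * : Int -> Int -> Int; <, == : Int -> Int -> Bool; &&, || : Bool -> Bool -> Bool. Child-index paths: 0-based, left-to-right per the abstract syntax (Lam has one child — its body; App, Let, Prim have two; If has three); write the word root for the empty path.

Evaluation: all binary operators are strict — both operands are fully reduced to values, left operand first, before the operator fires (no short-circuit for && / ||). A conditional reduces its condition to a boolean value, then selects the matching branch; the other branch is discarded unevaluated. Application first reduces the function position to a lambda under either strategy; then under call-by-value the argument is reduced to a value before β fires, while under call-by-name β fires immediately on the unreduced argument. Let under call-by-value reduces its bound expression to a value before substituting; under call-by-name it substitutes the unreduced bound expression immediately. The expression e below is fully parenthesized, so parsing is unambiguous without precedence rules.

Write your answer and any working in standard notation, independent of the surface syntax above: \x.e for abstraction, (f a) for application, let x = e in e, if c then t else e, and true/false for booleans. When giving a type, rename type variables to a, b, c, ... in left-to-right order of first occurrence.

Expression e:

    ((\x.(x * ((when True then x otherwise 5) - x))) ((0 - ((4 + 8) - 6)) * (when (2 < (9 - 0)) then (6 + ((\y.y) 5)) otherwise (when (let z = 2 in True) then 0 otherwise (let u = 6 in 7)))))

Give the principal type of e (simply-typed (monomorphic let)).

Answer: Int

Derivation:
x : a
  unify a ~ Int
  unify Bool ~ Bool
x : Int
  unify Int ~ Int
  unify Int ~ Int
x : Int
  unify Int ~ Int
  unify Int ~ Int
\x._ : Int -> Int
  unify Int ~ Int
  unify Int ~ Int
  unify Int ~ Int
  unify Int ~ Int
  unify Int ~ Int
  unify Int ~ Int
  unify Int ~ Int
  unify Int ~ Int
  unify Int ~ Int
  unify Int ~ Int
  unify Int ~ Int
  unify Bool ~ Bool
  unify Int ~ Int
y : b
\y._ : b -> b
  unify b -> b ~ Int -> c
  unify b ~ Int
  unify Int ~ c
_ _ : Int
  unify Int ~ Int
let z : Int
  unify Bool ~ Bool
let u : Int
  unify Int ~ Int
  unify Int ~ Int
  unify Int ~ Int
  unify Int -> Int ~ Int -> d
  unify Int ~ Int
  unify Int ~ d
_ _ : Int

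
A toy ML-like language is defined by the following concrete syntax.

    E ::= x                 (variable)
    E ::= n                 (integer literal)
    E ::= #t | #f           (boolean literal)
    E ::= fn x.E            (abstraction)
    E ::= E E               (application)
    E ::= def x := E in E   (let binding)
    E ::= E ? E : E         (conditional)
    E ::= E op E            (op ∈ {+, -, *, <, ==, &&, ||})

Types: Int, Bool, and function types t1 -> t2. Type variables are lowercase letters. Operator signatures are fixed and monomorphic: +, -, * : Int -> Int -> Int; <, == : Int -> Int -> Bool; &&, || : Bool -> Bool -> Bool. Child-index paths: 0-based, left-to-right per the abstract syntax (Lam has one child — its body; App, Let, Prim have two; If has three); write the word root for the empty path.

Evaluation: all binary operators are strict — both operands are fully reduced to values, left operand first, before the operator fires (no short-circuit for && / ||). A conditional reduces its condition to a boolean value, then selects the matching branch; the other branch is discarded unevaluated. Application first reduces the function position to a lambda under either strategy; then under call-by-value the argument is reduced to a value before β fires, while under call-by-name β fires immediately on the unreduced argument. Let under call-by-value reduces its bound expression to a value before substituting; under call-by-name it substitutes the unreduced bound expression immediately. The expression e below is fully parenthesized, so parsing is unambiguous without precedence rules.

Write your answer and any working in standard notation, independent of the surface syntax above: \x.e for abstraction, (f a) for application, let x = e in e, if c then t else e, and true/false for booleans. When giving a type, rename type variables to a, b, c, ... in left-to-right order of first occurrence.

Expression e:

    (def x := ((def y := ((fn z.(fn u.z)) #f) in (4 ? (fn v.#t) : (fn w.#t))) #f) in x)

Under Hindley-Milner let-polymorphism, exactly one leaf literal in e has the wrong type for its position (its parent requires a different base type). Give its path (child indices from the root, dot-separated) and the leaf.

Derivation:
z : a
\u._ : b -> a
\z._ : a -> b -> a
  unify a -> b -> a ~ Bool -> c
  unify a ~ Bool
  unify b -> Bool ~ c
_ _ : b -> Bool
let y : forall. b -> Bool
  unify Int ~ Bool
  FAIL: mismatch Int ~ Bool

Answer: 0.0.1.0 : 4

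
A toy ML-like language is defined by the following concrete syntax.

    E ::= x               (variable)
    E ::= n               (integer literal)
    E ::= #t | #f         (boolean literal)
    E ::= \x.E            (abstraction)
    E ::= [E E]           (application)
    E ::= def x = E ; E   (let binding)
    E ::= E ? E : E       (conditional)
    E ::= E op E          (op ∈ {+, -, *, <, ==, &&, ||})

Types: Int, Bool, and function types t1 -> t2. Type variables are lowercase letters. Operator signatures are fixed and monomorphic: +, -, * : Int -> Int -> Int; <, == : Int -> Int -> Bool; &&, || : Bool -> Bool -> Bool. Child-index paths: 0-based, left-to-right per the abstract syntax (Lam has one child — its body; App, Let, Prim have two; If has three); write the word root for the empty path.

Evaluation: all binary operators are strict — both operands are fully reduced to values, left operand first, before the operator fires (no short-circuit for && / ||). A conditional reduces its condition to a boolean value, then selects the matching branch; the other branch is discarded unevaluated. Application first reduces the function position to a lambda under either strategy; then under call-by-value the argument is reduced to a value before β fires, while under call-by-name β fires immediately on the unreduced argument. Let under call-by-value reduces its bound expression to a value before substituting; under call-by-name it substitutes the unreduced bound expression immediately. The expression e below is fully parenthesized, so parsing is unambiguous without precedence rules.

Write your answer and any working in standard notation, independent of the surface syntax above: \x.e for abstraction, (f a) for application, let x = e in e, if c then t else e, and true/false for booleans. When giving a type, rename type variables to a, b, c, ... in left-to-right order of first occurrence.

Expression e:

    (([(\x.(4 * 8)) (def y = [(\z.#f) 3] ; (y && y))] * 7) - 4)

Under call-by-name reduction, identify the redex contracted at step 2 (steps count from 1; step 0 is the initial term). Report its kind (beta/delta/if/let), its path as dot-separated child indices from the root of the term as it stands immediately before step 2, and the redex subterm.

Answer: delta at 0.0 : (4 * 8)

Working:
step 0: ((((\x.(4 * 8)) (let y = ((\z.false) 3) in (y && y))) * 7) - 4)
step 1: [beta@0.0] (((4 * 8) * 7) - 4)
step 2: [delta@0.0] ((32 * 7) - 4)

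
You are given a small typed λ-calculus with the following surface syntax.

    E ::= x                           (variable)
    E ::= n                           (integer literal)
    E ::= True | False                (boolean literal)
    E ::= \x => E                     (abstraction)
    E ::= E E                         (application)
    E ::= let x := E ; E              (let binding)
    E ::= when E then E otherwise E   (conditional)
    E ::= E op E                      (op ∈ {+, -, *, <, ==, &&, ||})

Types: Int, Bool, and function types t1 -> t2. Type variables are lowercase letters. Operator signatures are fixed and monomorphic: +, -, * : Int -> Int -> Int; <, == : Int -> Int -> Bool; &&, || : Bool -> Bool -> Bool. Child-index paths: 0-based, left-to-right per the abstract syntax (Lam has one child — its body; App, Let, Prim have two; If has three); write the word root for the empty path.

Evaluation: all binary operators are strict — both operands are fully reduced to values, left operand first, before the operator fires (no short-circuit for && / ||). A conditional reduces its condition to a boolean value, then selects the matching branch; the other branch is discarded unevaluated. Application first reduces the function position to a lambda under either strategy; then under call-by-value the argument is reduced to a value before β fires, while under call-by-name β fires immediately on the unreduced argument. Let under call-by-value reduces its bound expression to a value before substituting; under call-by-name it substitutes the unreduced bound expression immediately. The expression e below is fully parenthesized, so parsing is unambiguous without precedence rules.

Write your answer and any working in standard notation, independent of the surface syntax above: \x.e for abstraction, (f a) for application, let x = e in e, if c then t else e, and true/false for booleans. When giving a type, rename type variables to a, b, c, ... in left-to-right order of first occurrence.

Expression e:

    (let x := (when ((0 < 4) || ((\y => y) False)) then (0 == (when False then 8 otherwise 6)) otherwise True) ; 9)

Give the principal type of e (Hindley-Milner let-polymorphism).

Answer: Int

Derivation:
  unify Int ~ Int
  unify Int ~ Int
  unify Bool ~ Bool
y : a
\y._ : a -> a
  unify a -> a ~ Bool -> b
  unify a ~ Bool
  unify Bool ~ b
_ _ : Bool
  unify Bool ~ Bool
  unify Bool ~ Bool
  unify Int ~ Int
  unify Bool ~ Bool
  unify Int ~ Int
  unify Int ~ Int
  unify Bool ~ Bool
let x : Bool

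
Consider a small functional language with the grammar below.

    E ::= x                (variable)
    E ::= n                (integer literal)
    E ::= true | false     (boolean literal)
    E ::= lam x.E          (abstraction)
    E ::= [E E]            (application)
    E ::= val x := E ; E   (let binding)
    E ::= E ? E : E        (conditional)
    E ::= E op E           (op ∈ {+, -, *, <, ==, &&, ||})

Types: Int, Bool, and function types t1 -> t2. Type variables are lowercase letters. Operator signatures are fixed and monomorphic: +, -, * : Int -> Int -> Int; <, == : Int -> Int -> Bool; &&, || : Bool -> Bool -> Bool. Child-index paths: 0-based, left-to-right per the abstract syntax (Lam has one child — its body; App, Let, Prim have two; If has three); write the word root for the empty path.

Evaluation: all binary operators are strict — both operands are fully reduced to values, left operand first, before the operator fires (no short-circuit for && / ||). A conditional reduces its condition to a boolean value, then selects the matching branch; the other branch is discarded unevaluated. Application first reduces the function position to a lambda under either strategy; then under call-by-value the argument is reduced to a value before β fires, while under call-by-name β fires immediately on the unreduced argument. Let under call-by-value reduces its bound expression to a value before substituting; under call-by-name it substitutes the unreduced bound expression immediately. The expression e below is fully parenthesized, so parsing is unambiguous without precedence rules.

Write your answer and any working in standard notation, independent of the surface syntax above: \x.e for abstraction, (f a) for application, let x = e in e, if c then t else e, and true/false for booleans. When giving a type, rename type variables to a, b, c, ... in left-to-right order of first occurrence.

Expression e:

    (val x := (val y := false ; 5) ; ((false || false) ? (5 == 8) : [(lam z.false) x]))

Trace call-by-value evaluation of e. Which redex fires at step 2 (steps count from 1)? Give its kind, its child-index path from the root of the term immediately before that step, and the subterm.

Working:
step 0: (let x = (let y = false in 5) in (if (false || false) then (5 == 8) else ((\z.false) x)))
step 1: [let@0] (let x = 5 in (if (false || false) then (5 == 8) else ((\z.false) x)))
step 2: [let@root] (if (false || false) then (5 == 8) else ((\z.false) 5))

Answer: let at root : (let x = 5 in (if (false || false) then (5 == 8) else ((\z.false) x)))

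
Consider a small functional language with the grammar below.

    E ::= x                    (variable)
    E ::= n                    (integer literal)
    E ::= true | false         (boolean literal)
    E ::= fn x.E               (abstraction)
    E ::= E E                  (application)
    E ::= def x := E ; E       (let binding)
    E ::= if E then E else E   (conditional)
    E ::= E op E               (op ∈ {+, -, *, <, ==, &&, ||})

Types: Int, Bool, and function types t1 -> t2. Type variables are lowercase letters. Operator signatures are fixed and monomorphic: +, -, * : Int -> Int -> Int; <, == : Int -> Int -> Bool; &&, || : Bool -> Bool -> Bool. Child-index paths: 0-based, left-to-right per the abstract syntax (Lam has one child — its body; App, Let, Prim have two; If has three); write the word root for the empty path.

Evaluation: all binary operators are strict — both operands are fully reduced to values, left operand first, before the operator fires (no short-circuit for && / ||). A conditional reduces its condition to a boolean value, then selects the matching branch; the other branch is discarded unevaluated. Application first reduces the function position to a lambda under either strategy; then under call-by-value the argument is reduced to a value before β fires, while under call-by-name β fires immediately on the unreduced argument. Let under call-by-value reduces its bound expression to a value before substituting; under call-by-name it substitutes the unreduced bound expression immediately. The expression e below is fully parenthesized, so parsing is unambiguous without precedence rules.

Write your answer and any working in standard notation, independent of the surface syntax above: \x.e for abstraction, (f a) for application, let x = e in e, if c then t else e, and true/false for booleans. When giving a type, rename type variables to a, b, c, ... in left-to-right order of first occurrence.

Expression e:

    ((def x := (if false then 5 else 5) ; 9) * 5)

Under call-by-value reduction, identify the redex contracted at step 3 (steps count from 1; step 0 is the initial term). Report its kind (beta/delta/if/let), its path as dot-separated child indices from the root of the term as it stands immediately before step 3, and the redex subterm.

Answer: delta at root : (9 * 5)

Working:
step 0: ((let x = (if false then 5 else 5) in 9) * 5)
step 1: [if@0.0] ((let x = 5 in 9) * 5)
step 2: [let@0] (9 * 5)
step 3: [delta@root] 45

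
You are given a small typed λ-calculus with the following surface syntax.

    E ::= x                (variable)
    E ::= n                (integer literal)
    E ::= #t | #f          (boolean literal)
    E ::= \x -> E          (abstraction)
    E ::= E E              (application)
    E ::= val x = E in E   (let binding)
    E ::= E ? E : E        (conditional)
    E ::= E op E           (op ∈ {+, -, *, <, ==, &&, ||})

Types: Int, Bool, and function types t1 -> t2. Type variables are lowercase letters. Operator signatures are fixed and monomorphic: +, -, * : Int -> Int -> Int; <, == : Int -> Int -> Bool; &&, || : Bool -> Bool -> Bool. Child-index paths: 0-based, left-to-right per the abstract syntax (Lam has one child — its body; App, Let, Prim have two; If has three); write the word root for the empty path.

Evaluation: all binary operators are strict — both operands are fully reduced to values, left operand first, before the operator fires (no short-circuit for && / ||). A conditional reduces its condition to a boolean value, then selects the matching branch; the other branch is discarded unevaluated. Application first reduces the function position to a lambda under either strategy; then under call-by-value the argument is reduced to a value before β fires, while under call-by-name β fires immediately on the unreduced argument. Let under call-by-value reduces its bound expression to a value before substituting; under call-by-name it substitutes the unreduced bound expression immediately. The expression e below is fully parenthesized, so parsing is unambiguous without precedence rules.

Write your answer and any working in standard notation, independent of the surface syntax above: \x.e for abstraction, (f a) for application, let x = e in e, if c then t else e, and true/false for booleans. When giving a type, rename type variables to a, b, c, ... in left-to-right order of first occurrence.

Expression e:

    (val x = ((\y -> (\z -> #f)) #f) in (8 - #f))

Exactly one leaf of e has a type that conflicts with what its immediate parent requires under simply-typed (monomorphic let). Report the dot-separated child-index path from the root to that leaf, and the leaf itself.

Derivation:
\z._ : b -> Bool
\y._ : a -> b -> Bool
  unify a -> b -> Bool ~ Bool -> c
  unify a ~ Bool
  unify b -> Bool ~ c
_ _ : b -> Bool
let x : b -> Bool
  unify Int ~ Int
  unify Bool ~ Int
  FAIL: mismatch Bool ~ Int

Answer: 1.1 : false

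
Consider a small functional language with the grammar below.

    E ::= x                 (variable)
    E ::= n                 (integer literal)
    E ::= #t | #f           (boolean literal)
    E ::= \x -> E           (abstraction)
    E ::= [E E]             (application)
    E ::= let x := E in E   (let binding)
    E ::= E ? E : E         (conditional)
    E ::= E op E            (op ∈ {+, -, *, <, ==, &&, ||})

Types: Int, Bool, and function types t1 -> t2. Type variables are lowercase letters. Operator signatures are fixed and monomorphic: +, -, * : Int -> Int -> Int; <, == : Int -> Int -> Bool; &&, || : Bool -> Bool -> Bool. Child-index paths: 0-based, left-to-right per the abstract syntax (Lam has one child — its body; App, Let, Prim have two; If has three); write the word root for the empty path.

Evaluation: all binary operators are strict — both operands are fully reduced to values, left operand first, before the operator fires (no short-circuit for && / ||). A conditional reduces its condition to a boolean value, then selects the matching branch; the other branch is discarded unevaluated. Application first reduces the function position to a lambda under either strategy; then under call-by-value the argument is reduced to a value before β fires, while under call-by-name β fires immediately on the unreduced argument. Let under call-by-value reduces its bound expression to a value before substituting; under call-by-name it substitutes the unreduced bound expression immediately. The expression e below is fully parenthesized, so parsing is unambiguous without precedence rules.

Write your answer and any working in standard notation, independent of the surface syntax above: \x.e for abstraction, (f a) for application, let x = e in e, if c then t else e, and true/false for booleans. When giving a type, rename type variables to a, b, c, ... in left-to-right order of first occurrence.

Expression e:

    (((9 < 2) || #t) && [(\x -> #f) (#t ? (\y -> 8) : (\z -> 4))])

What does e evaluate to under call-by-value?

Trace:
step 0: (((9 < 2) || true) && ((\x.false) (if true then (\y.8) else (\z.4))))
step 1: [delta@0.0] ((false || true) && ((\x.false) (if true then (\y.8) else (\z.4))))
step 2: [delta@0] (true && ((\x.false) (if true then (\y.8) else (\z.4))))
step 3: [if@1.1] (true && ((\x.false) (\y.8)))
step 4: [beta@1] (true && false)
step 5: [delta@root] false

Answer: false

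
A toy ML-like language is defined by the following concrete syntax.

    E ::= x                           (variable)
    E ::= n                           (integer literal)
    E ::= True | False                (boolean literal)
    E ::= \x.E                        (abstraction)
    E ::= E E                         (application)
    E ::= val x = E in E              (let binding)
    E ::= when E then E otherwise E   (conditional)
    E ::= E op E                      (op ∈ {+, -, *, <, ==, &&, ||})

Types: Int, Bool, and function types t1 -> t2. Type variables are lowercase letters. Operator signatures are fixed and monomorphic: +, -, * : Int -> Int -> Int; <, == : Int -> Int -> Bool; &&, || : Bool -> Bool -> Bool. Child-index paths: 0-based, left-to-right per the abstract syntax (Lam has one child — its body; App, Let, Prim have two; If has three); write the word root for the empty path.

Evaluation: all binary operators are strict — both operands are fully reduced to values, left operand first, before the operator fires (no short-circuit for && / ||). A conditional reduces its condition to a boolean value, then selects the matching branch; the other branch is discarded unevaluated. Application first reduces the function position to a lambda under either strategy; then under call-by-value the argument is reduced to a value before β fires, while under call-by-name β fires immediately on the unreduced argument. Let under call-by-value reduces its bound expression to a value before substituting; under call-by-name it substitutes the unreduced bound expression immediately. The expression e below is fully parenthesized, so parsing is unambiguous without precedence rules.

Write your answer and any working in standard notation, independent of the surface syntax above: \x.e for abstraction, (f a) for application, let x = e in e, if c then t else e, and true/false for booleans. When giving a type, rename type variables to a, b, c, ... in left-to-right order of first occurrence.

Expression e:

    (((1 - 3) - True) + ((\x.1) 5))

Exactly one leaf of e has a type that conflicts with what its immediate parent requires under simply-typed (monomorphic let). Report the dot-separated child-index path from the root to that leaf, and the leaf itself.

Working:
  unify Int ~ Int
  unify Int ~ Int
  unify Int ~ Int
  unify Bool ~ Int
  FAIL: mismatch Bool ~ Int

Answer: 0.1 : true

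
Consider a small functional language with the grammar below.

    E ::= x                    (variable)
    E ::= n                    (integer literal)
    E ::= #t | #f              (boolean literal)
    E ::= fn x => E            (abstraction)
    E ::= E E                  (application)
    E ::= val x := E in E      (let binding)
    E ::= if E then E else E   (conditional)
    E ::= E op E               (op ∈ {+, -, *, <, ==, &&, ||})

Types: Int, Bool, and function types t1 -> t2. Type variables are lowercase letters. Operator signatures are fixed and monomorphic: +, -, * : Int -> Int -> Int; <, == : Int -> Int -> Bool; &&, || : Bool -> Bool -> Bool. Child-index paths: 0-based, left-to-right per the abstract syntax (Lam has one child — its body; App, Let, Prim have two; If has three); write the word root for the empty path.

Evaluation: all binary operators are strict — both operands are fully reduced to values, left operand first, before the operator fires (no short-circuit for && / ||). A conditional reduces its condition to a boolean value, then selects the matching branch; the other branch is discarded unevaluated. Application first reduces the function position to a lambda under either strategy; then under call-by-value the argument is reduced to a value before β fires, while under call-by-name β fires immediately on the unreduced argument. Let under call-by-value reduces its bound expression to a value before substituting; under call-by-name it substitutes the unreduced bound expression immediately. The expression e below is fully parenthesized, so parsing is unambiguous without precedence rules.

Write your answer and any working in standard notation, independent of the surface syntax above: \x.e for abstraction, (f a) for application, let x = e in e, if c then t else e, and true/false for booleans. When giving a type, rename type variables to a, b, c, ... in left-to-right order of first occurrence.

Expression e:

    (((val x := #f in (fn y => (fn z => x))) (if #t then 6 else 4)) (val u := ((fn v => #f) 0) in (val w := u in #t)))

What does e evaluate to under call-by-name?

Trace:
step 0: (((let x = false in (\y.(\z.x))) (if true then 6 else 4)) (let u = ((\v.false) 0) in (let w = u in true)))
step 1: [let@0.0] (((\y.(\z.false)) (if true then 6 else 4)) (let u = ((\v.false) 0) in (let w = u in true)))
step 2: [beta@0] ((\z.false) (let u = ((\v.false) 0) in (let w = u in true)))
step 3: [beta@root] false

Answer: false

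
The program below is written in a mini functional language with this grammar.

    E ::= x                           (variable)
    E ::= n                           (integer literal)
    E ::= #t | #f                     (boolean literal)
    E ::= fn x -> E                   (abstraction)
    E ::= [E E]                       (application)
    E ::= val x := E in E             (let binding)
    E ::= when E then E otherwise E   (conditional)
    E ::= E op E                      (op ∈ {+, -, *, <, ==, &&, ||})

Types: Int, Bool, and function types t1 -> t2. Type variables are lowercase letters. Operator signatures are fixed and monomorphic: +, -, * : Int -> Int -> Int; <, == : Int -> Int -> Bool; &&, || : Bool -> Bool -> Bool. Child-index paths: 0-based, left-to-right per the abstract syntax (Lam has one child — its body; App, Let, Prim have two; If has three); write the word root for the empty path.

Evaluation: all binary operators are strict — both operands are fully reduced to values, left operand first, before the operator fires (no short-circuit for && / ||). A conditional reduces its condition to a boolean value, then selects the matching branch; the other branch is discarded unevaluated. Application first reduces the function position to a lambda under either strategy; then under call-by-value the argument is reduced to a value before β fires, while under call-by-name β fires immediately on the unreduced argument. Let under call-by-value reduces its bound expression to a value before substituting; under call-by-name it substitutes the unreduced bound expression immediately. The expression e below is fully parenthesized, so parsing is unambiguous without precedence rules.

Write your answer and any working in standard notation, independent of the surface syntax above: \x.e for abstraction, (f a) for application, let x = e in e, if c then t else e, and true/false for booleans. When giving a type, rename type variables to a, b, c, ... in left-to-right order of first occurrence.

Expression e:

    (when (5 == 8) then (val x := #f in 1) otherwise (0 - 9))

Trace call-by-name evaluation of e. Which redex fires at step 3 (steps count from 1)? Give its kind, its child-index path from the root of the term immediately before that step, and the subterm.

Answer: delta at root : (0 - 9)

Trace:
step 0: (if (5 == 8) then (let x = false in 1) else (0 - 9))
step 1: [delta@0] (if false then (let x = false in 1) else (0 - 9))
step 2: [if@root] (0 - 9)
step 3: [delta@root] -9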